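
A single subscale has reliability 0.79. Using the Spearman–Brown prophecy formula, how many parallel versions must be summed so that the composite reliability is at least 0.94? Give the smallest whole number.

k ≥ ρ*(1−ρ₁)/(ρ₁(1−ρ*)) = 0.94·0.21 / (0.79·0.06) = 4.165.
Smallest integer k = 5.

5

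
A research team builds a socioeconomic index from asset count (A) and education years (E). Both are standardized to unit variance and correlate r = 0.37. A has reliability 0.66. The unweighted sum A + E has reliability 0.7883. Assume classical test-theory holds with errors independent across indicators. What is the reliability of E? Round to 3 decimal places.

Var(A+E) = 2 + 2·0.37 = 2.740.
True-score variance = ρ_A + ρ_E + 2·0.37, so 0.7883 = (0.66 + ρ_E + 0.74) / 2.740.
ρ_E = 0.7883·2.740 − 0.66 − 0.74 = 0.760.

0.760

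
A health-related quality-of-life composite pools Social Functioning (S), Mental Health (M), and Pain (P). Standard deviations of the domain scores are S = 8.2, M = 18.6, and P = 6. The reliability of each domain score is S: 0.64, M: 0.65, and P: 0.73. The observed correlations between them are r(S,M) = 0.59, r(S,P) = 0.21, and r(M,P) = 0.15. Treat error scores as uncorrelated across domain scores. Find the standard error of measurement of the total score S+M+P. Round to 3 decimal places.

Var(total) = 449.2 + 234.118 = 683.318.
True-score variance = 294.188 + 234.118 = 528.305, so reliability = 0.7731.
Error variance = 683.318 − 528.305 = 155.012; SEM = √155.012 = 12.450.

12.450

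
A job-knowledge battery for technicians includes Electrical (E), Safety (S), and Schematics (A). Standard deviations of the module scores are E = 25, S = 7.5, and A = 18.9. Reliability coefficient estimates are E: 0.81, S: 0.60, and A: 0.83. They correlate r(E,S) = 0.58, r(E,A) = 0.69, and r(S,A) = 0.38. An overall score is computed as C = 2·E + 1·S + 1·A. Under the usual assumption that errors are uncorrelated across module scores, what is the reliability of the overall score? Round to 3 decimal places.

Var(C) = 2²·25² + 7.5² + 18.9² + 2·[2·25·7.5·0.58 + 2·25·18.9·0.69 + 7.5·18.9·0.38] = 2913.46 + 1846.83 = 4760.29.
With uncorrelated errors the cross-covariances are all true-score covariance, so they carry over unchanged; only the diagonal terms shrink to ρᵢσᵢ².
True-score variance = [2²·25²·0.81 + 7.5²·0.60 + 18.9²·0.83] + 1846.83 = 2355.23 + 1846.83 = 4202.06.
Reliability = 4202.06 / 4760.29 = 0.883.

0.883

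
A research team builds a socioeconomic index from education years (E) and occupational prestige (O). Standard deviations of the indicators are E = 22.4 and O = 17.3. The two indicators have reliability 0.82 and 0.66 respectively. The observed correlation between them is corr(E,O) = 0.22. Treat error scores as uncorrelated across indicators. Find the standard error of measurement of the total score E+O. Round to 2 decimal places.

Var(total) = 801.05 + 170.509 = 971.559.
True-score variance = 608.975 + 170.509 = 779.483, so reliability = 0.8023.
Error variance = 971.559 − 779.483 = 192.075; SEM = √192.075 = 13.86.

13.86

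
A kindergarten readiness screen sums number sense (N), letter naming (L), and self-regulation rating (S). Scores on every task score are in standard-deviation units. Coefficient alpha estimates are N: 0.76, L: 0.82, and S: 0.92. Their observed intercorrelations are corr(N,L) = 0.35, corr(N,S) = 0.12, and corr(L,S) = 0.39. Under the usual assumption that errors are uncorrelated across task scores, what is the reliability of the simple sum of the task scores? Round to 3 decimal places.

0.894

Var(N+L+S) = 3 + 2·[0.35 + 0.12 + 0.39] = 3 + 1.72 = 4.72.
Under uncorrelated errors the observed covariances equal the true-score covariances, so only the own-variance terms attenuate.
True-score variance = [0.76 + 0.82 + 0.92] + 1.72 = 2.5 + 1.72 = 4.22.
Reliability = 4.22 / 4.72 = 0.894.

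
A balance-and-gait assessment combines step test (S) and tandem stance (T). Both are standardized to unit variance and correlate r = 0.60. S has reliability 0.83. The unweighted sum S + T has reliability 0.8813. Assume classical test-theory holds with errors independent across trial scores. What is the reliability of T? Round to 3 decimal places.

Var(S+T) = 2 + 2·0.60 = 3.200.
True-score variance = ρ_S + ρ_T + 2·0.60, so 0.8813 = (0.83 + ρ_T + 1.20) / 3.200.
ρ_T = 0.8813·3.200 − 0.83 − 1.20 = 0.790.

0.790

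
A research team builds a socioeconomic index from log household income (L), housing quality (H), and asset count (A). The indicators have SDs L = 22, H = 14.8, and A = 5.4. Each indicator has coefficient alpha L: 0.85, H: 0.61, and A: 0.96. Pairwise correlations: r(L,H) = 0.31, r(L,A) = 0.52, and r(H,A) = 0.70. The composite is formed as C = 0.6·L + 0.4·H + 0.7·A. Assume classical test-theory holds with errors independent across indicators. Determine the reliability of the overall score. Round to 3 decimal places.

0.886

Var(C) = 0.6²·22² + 0.4²·14.8² + 0.7²·5.4² + 2·[0.24·22·14.8·0.31 + 0.42·22·5.4·0.52 + 0.28·14.8·5.4·0.70] = 223.575 + 131.67 = 355.245.
With uncorrelated errors the cross-covariances are all true-score covariance, so they carry over unchanged; only the diagonal terms shrink to ρᵢσᵢ².
True-score variance = [0.6²·22²·0.85 + 0.4²·14.8²·0.61 + 0.7²·5.4²·0.96] + 131.67 = 183.199 + 131.67 = 314.869.
Reliability = 314.869 / 355.245 = 0.886.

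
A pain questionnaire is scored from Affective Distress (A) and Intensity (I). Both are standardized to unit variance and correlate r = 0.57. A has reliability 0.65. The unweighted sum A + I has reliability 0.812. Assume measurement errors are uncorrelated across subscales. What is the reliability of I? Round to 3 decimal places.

Var(A+I) = 2 + 2·0.57 = 3.140.
True-score variance = ρ_A + ρ_I + 2·0.57, so 0.812 = (0.65 + ρ_I + 1.14) / 3.140.
ρ_I = 0.812·3.140 − 0.65 − 1.14 = 0.760.

0.760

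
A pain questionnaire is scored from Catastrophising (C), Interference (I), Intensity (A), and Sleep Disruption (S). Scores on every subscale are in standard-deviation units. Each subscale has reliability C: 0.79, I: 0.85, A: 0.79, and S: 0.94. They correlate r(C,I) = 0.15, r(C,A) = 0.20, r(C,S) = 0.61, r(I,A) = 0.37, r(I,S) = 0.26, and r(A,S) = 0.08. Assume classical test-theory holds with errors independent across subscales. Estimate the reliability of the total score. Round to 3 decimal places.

0.914

Var(C+I+A+S) = 4 + 2·[0.15 + 0.20 + 0.61 + 0.37 + 0.26 + 0.08] = 4 + 3.34 = 7.34.
Because errors are independent across components, Cov(Tᵢ,Tⱼ) = Cov(Xᵢ,Xⱼ); the off-diagonal part of the true-score variance is the same as above.
True-score variance = [0.79 + 0.85 + 0.79 + 0.94] + 3.34 = 3.37 + 3.34 = 6.71.
Reliability = 6.71 / 7.34 = 0.914.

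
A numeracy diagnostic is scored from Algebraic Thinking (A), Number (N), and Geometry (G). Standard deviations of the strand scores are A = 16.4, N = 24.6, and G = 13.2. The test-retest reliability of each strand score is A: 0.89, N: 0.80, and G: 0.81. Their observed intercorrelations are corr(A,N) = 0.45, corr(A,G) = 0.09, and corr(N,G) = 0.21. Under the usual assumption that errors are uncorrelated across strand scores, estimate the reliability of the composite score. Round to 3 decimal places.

Var(A+N+G) = 16.4² + 24.6² + 13.2² + 2·[16.4·24.6·0.45 + 16.4·13.2·0.09 + 24.6·13.2·0.21] = 1048.36 + 538.445 = 1586.8.
Under uncorrelated errors the observed covariances equal the true-score covariances, so only the own-variance terms attenuate.
True-score variance = [16.4²·0.89 + 24.6²·0.80 + 13.2²·0.81] + 538.445 = 864.637 + 538.445 = 1403.08.
Reliability = 1403.08 / 1586.8 = 0.884.

0.884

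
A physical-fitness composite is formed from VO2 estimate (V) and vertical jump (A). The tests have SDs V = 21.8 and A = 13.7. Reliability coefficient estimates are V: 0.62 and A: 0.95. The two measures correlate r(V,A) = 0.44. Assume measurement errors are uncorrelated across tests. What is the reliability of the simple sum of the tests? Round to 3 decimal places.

Var(V+A) = 21.8² + 13.7² + 2·[21.8·13.7·0.44] = 662.93 + 262.821 = 925.751.
With uncorrelated errors the cross-covariances are all true-score covariance, so they carry over unchanged; only the diagonal terms shrink to ρᵢσᵢ².
True-score variance = [21.8²·0.62 + 13.7²·0.95] + 262.821 = 472.954 + 262.821 = 735.775.
Reliability = 735.775 / 925.751 = 0.795.

0.795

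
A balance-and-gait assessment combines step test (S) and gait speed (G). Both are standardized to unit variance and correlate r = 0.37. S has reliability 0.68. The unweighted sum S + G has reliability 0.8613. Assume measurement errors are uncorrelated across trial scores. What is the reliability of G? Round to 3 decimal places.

0.940

Var(S+G) = 2 + 2·0.37 = 2.740.
True-score variance = ρ_S + ρ_G + 2·0.37, so 0.8613 = (0.68 + ρ_G + 0.74) / 2.740.
ρ_G = 0.8613·2.740 − 0.68 − 0.74 = 0.940.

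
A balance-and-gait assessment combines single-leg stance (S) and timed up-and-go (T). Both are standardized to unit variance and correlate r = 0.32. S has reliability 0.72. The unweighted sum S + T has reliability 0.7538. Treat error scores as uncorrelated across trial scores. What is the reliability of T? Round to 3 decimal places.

0.630

Var(S+T) = 2 + 2·0.32 = 2.640.
True-score variance = ρ_S + ρ_T + 2·0.32, so 0.7538 = (0.72 + ρ_T + 0.64) / 2.640.
ρ_T = 0.7538·2.640 − 0.72 − 0.64 = 0.630.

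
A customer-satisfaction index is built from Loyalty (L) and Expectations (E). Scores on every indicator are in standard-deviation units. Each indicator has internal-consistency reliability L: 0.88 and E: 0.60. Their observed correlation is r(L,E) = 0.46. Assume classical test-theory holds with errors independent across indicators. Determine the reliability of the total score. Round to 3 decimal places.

0.822

Var(L+E) = 2 + 2·[0.46] = 2 + 0.92 = 2.92.
With uncorrelated errors the cross-covariances are all true-score covariance, so they carry over unchanged; only the diagonal terms shrink to ρᵢσᵢ².
True-score variance = [0.88 + 0.60] + 0.92 = 1.48 + 0.92 = 2.4.
Reliability = 2.4 / 2.92 = 0.822.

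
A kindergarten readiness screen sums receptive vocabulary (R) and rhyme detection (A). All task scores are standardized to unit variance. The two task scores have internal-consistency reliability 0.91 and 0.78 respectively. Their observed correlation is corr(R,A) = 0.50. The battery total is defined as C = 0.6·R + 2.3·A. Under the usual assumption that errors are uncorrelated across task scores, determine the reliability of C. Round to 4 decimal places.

0.8298

Var(C) = 0.6² + 2.3² + 2·[1.38·0.50] = 5.65 + 1.38 = 7.03.
Under uncorrelated errors the observed covariances equal the true-score covariances, so only the own-variance terms attenuate.
True-score variance = [0.6²·0.91 + 2.3²·0.78] + 1.38 = 4.4538 + 1.38 = 5.8338.
Reliability = 5.8338 / 7.03 = 0.8298.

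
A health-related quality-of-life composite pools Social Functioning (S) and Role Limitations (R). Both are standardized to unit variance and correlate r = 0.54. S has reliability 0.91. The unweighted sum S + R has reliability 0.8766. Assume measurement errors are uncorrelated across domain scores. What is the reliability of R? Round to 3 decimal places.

0.710

Var(S+R) = 2 + 2·0.54 = 3.080.
True-score variance = ρ_S + ρ_R + 2·0.54, so 0.8766 = (0.91 + ρ_R + 1.08) / 3.080.
ρ_R = 0.8766·3.080 − 0.91 − 1.08 = 0.710.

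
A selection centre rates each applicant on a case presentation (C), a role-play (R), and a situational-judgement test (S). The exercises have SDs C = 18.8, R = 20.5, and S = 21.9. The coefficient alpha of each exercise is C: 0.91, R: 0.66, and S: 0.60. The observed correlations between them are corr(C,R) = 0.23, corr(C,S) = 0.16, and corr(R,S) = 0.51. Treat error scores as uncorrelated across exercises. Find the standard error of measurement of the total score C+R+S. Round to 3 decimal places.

Var(total) = 1253.3 + 766.963 = 2020.26.
True-score variance = 886.761 + 766.963 = 1653.72, so reliability = 0.8186.
Error variance = 2020.26 − 1653.72 = 366.539; SEM = √366.539 = 19.145.

19.145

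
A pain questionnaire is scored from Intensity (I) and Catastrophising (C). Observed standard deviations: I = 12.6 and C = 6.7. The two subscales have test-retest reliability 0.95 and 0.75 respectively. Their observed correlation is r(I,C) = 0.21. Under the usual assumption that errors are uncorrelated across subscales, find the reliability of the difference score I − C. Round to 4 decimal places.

0.8861

Var(I−C) = 12.6² + 6.7² − 2·12.6·6.7·0.21 = 203.65 − 35.4564 = 168.194.
With uncorrelated errors the cross-covariances are all true-score covariance, so they carry over unchanged; only the diagonal terms shrink to ρᵢσᵢ².
True-score variance = [12.6²·0.95 + 6.7²·0.75] − 35.4564 = 184.489 − 35.4564 = 149.033.
Reliability = 149.033 / 168.194 = 0.8861.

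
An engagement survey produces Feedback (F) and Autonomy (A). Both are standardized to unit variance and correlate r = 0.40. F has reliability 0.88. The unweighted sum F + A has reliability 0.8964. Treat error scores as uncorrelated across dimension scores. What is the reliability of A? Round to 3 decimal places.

0.830

Var(F+A) = 2 + 2·0.40 = 2.800.
True-score variance = ρ_F + ρ_A + 2·0.40, so 0.8964 = (0.88 + ρ_A + 0.80) / 2.800.
ρ_A = 0.8964·2.800 − 0.88 − 0.80 = 0.830.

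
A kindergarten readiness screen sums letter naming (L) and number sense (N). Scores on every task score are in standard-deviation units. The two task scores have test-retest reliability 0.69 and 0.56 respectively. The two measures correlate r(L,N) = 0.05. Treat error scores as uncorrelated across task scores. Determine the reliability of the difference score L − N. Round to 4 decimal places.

0.6053

Var(L−N) = 1 + 1 − 2·0.05 = 2 − 0.1 = 1.9.
Under uncorrelated errors the observed covariances equal the true-score covariances, so only the own-variance terms attenuate.
True-score variance = [0.69 + 0.56] − 0.1 = 1.25 − 0.1 = 1.15.
Reliability = 1.15 / 1.9 = 0.6053.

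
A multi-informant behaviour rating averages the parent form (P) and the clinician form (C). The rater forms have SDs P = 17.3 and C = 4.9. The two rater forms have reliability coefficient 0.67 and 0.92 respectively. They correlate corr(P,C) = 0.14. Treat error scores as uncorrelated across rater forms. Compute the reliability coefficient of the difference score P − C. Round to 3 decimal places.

0.664

Var(P−C) = 17.3² + 4.9² − 2·17.3·4.9·0.14 = 323.3 − 23.7356 = 299.564.
With uncorrelated errors the cross-covariances are all true-score covariance, so they carry over unchanged; only the diagonal terms shrink to ρᵢσᵢ².
True-score variance = [17.3²·0.67 + 4.9²·0.92] − 23.7356 = 222.614 − 23.7356 = 198.878.
Reliability = 198.878 / 299.564 = 0.664.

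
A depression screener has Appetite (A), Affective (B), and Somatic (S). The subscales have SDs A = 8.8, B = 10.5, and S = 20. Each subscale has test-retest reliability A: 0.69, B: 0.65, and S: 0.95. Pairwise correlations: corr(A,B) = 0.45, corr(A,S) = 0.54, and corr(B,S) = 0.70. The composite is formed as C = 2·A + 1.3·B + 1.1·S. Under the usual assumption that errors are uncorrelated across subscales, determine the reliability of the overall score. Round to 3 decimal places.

Var(C) = 2²·8.8² + 1.3²·10.5² + 1.1²·20² + 2·[2.6·8.8·10.5·0.45 + 2.2·8.8·20·0.54 + 1.43·10.5·20·0.70] = 980.083 + 1054.81 = 2034.89.
With uncorrelated errors the cross-covariances are all true-score covariance, so they carry over unchanged; only the diagonal terms shrink to ρᵢσᵢ².
True-score variance = [2²·8.8²·0.69 + 1.3²·10.5²·0.65 + 1.1²·20²·0.95] + 1054.81 = 794.644 + 1054.81 = 1849.46.
Reliability = 1849.46 / 2034.89 = 0.909.

0.909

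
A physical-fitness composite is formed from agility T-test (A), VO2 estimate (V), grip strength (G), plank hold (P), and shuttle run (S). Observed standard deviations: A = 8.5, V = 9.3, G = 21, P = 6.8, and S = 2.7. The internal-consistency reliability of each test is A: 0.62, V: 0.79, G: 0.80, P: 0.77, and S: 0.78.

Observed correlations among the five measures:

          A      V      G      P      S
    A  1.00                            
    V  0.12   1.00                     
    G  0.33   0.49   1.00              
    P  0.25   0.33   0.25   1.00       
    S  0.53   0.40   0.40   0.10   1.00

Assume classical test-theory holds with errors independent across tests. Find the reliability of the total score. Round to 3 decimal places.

0.880

Var(A+V+G+P+S) = 8.5² + 9.3² + 21² + 6.8² + 2.7² + 2·[8.5·9.3·0.12 + 8.5·21·0.33 + 8.5·6.8·0.25 + 8.5·2.7·0.53 + 9.3·21·0.49 + 9.3·6.8·0.33 + 9.3·2.7·0.40 + 21·6.8·0.25 + 21·2.7·0.40 + 6.8·2.7·0.10] = 653.27 + 563.661 = 1216.93.
With uncorrelated errors the cross-covariances are all true-score covariance, so they carry over unchanged; only the diagonal terms shrink to ρᵢσᵢ².
True-score variance = [8.5²·0.62 + 9.3²·0.79 + 21²·0.80 + 6.8²·0.77 + 2.7²·0.78] + 563.661 = 507.213 + 563.661 = 1070.87.
Reliability = 1070.87 / 1216.93 = 0.880.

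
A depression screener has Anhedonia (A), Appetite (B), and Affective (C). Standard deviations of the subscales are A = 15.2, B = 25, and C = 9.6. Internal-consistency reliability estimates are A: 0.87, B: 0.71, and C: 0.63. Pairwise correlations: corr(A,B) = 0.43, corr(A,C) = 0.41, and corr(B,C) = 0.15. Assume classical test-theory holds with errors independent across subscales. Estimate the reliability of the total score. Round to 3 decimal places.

Var(A+B+C) = 15.2² + 25² + 9.6² + 2·[15.2·25·0.43 + 15.2·9.6·0.41 + 25·9.6·0.15] = 948.2 + 518.454 = 1466.65.
Under uncorrelated errors the observed covariances equal the true-score covariances, so only the own-variance terms attenuate.
True-score variance = [15.2²·0.87 + 25²·0.71 + 9.6²·0.63] + 518.454 = 702.816 + 518.454 = 1221.27.
Reliability = 1221.27 / 1466.65 = 0.833.

0.833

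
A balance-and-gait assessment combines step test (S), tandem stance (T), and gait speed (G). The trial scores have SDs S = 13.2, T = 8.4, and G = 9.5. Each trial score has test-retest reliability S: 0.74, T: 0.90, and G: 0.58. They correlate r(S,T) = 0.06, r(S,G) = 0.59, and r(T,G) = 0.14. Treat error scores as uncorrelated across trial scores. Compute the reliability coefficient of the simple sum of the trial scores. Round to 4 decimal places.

Var(S+T+G) = 13.2² + 8.4² + 9.5² + 2·[13.2·8.4·0.06 + 13.2·9.5·0.59 + 8.4·9.5·0.14] = 335.05 + 183.622 = 518.672.
With uncorrelated errors the cross-covariances are all true-score covariance, so they carry over unchanged; only the diagonal terms shrink to ρᵢσᵢ².
True-score variance = [13.2²·0.74 + 8.4²·0.90 + 9.5²·0.58] + 183.622 = 244.787 + 183.622 = 428.408.
Reliability = 428.408 / 518.672 = 0.8260.

0.8260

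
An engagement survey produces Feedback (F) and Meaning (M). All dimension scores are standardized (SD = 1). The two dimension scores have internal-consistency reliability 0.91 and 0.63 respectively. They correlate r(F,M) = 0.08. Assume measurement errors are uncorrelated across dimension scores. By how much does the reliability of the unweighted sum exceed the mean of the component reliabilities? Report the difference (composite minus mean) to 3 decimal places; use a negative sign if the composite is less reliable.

Var(sum) = 2 + 0.16 = 2.16; true-score variance = 1.54 + 0.16 = 1.7; composite reliability = 0.7870.
Mean component reliability = 0.7700.
Difference = 0.7870 − 0.7700 = 0.017.

0.017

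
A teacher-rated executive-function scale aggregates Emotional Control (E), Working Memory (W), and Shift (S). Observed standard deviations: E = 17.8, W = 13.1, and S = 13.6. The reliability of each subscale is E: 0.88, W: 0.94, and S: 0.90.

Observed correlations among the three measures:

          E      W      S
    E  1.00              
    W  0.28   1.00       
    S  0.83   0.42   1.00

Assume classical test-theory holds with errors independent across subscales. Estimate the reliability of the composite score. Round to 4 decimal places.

0.9507

Var(E+W+S) = 17.8² + 13.1² + 13.6² + 2·[17.8·13.1·0.28 + 17.8·13.6·0.83 + 13.1·13.6·0.42] = 673.41 + 682.088 = 1355.5.
Under uncorrelated errors the observed covariances equal the true-score covariances, so only the own-variance terms attenuate.
True-score variance = [17.8²·0.88 + 13.1²·0.94 + 13.6²·0.90] + 682.088 = 606.597 + 682.088 = 1288.68.
Reliability = 1288.68 / 1355.5 = 0.9507.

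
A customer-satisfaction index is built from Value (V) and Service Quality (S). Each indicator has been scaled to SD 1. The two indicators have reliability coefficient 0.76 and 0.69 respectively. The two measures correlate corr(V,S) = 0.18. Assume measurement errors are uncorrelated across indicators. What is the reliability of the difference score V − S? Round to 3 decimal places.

Var(V−S) = 1 + 1 − 2·0.18 = 2 − 0.36 = 1.64.
Under uncorrelated errors the observed covariances equal the true-score covariances, so only the own-variance terms attenuate.
True-score variance = [0.76 + 0.69] − 0.36 = 1.45 − 0.36 = 1.09.
Reliability = 1.09 / 1.64 = 0.665.

0.665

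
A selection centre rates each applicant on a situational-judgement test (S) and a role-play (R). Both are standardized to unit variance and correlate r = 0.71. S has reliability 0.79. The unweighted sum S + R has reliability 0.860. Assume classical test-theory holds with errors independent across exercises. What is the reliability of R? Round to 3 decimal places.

Var(S+R) = 2 + 2·0.71 = 3.420.
True-score variance = ρ_S + ρ_R + 2·0.71, so 0.860 = (0.79 + ρ_R + 1.42) / 3.420.
ρ_R = 0.860·3.420 − 0.79 − 1.42 = 0.731.

0.731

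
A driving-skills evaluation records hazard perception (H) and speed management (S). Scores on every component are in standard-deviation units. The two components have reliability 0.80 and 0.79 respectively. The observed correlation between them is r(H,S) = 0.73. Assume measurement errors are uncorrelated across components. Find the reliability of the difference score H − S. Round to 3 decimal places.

Var(H−S) = 1 + 1 − 2·0.73 = 2 − 1.46 = 0.54.
With uncorrelated errors the cross-covariances are all true-score covariance, so they carry over unchanged; only the diagonal terms shrink to ρᵢσᵢ².
True-score variance = [0.80 + 0.79] − 1.46 = 1.59 − 1.46 = 0.13.
Reliability = 0.13 / 0.54 = 0.241.

0.241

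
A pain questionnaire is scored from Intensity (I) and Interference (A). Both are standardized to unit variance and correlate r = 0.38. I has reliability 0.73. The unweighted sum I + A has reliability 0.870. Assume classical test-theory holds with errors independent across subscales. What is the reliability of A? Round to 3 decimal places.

Var(I+A) = 2 + 2·0.38 = 2.760.
True-score variance = ρ_I + ρ_A + 2·0.38, so 0.870 = (0.73 + ρ_A + 0.76) / 2.760.
ρ_A = 0.870·2.760 − 0.73 − 0.76 = 0.911.

0.911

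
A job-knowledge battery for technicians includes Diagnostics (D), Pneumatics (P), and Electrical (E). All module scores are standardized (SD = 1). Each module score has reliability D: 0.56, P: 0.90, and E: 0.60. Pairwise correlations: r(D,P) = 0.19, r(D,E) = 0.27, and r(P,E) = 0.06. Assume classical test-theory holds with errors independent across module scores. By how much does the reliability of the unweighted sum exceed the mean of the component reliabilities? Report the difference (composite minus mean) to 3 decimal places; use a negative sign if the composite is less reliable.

Var(sum) = 3 + 1.04 = 4.04; true-score variance = 2.06 + 1.04 = 3.1; composite reliability = 0.7673.
Mean component reliability = 0.6867.
Difference = 0.7673 − 0.6867 = 0.081.

0.081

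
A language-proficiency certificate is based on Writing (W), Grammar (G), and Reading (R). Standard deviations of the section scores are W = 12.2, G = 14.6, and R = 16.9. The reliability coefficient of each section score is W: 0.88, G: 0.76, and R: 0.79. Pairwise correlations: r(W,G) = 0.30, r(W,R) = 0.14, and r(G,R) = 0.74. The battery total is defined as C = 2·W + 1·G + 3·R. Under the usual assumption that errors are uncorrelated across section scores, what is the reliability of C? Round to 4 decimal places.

Var(C) = 2²·12.2² + 14.6² + 3²·16.9² + 2·[2·12.2·14.6·0.30 + 6·12.2·16.9·0.14 + 3·14.6·16.9·0.74] = 3379.01 + 1655.65 = 5034.66.
With uncorrelated errors the cross-covariances are all true-score covariance, so they carry over unchanged; only the diagonal terms shrink to ρᵢσᵢ².
True-score variance = [2²·12.2²·0.88 + 14.6²·0.76 + 3²·16.9²·0.79] + 1655.65 = 2716.61 + 1655.65 = 4372.26.
Reliability = 4372.26 / 5034.66 = 0.8684.

0.8684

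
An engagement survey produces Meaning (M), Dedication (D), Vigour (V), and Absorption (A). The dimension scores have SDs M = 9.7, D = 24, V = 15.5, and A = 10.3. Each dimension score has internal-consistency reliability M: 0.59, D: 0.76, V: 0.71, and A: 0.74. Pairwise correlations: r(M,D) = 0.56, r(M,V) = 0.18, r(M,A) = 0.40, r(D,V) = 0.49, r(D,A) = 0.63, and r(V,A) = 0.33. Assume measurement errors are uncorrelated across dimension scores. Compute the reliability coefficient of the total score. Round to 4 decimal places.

0.8750

Var(M+D+V+A) = 9.7² + 24² + 15.5² + 10.3² + 2·[9.7·24·0.56 + 9.7·15.5·0.18 + 9.7·10.3·0.40 + 24·15.5·0.49 + 24·10.3·0.63 + 15.5·10.3·0.33] = 1016.43 + 1176.19 = 2192.62.
Under uncorrelated errors the observed covariances equal the true-score covariances, so only the own-variance terms attenuate.
True-score variance = [9.7²·0.59 + 24²·0.76 + 15.5²·0.71 + 10.3²·0.74] + 1176.19 = 742.357 + 1176.19 = 1918.55.
Reliability = 1918.55 / 2192.62 = 0.8750.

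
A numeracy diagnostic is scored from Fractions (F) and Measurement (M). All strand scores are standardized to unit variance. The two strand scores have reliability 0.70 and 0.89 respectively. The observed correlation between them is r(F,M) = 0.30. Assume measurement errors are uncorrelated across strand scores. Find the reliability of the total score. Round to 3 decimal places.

Var(F+M) = 2 + 2·[0.30] = 2 + 0.6 = 2.6.
With uncorrelated errors the cross-covariances are all true-score covariance, so they carry over unchanged; only the diagonal terms shrink to ρᵢσᵢ².
True-score variance = [0.70 + 0.89] + 0.6 = 1.59 + 0.6 = 2.19.
Reliability = 2.19 / 2.6 = 0.842.

0.842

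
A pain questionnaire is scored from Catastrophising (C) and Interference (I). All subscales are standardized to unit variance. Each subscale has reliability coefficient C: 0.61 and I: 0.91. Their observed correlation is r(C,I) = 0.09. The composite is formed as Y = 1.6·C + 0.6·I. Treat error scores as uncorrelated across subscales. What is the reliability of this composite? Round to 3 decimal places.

Var(Y) = 1.6² + 0.6² + 2·[0.96·0.09] = 2.92 + 0.1728 = 3.0928.
With uncorrelated errors the cross-covariances are all true-score covariance, so they carry over unchanged; only the diagonal terms shrink to ρᵢσᵢ².
True-score variance = [1.6²·0.61 + 0.6²·0.91] + 0.1728 = 1.8892 + 0.1728 = 2.062.
Reliability = 2.062 / 3.0928 = 0.667.

0.667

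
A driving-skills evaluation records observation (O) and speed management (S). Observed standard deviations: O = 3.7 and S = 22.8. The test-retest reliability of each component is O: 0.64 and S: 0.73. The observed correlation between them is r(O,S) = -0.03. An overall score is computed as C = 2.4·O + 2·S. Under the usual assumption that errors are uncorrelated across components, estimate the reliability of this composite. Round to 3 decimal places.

0.724

Var(C) = 2.4²·3.7² + 2²·22.8² + 2·[4.8·3.7·22.8·(-0.03)] = 2158.21 − 24.2957 = 2133.92.
With uncorrelated errors the cross-covariances are all true-score covariance, so they carry over unchanged; only the diagonal terms shrink to ρᵢσᵢ².
True-score variance = [2.4²·3.7²·0.64 + 2²·22.8²·0.73] − 24.2957 = 1568.4 − 24.2957 = 1544.1.
Reliability = 1544.1 / 2133.92 = 0.724.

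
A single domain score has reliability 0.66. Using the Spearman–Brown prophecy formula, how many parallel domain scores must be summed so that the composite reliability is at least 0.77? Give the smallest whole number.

k ≥ ρ*(1−ρ₁)/(ρ₁(1−ρ*)) = 0.77·0.34 / (0.66·0.23) = 1.725.
Smallest integer k = 2.

2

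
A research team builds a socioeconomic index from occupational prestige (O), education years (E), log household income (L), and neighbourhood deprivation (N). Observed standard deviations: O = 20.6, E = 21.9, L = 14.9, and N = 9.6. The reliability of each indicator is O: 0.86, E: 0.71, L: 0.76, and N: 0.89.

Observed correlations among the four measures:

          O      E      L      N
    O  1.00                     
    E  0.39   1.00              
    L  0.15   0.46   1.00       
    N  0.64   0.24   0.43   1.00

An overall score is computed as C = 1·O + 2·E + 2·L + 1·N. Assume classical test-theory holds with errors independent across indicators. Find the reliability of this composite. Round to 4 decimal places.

Var(C) = 20.6² + 2²·21.9² + 2²·14.9² + 9.6² + 2·[2·20.6·21.9·0.39 + 2·20.6·14.9·0.15 + 20.6·9.6·0.64 + 4·21.9·14.9·0.46 + 2·21.9·9.6·0.24 + 2·14.9·9.6·0.43] = 3323 + 2789.76 = 6112.76.
With uncorrelated errors the cross-covariances are all true-score covariance, so they carry over unchanged; only the diagonal terms shrink to ρᵢσᵢ².
True-score variance = [20.6²·0.86 + 2²·21.9²·0.71 + 2²·14.9²·0.76 + 9.6²·0.89] + 2789.76 = 2483.97 + 2789.76 = 5273.73.
Reliability = 5273.73 / 6112.76 = 0.8627.

0.8627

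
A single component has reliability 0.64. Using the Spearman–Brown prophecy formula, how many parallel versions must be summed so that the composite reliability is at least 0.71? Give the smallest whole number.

k ≥ ρ*(1−ρ₁)/(ρ₁(1−ρ*)) = 0.71·0.36 / (0.64·0.29) = 1.377.
Smallest integer k = 2.

2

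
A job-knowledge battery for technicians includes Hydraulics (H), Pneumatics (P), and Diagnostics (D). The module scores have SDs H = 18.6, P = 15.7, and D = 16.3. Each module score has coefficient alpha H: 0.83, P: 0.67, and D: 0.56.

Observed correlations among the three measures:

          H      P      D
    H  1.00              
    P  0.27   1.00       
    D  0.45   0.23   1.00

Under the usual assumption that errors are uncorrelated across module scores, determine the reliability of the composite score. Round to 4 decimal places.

Var(H+P+D) = 18.6² + 15.7² + 16.3² + 2·[18.6·15.7·0.27 + 18.6·16.3·0.45 + 15.7·16.3·0.23] = 858.14 + 548.271 = 1406.41.
Because errors are independent across components, Cov(Tᵢ,Tⱼ) = Cov(Xᵢ,Xⱼ); the off-diagonal part of the true-score variance is the same as above.
True-score variance = [18.6²·0.83 + 15.7²·0.67 + 16.3²·0.56] + 548.271 = 601.082 + 548.271 = 1149.35.
Reliability = 1149.35 / 1406.41 = 0.8172.

0.8172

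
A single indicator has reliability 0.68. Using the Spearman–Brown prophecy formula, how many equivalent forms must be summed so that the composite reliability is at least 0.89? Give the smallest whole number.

4

k ≥ ρ*(1−ρ₁)/(ρ₁(1−ρ*)) = 0.89·0.32 / (0.68·0.11) = 3.807.
Smallest integer k = 4.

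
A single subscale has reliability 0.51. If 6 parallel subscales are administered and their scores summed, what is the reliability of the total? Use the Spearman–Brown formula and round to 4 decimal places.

ρ_k = kρ / (1 + (k−1)ρ) = 6·0.51 / (1 + 5·0.51) = 3.060 / 3.550 = 0.8620.

0.8620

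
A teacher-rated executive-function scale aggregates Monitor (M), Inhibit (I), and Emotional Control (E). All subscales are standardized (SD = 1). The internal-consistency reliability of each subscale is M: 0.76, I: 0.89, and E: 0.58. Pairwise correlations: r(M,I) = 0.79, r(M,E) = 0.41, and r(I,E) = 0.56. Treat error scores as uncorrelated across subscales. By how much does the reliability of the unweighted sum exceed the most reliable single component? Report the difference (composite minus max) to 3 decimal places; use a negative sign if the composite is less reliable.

-0.008

Var(sum) = 3 + 3.52 = 6.52; true-score variance = 2.23 + 3.52 = 5.75; composite reliability = 0.8819.
Max component reliability = 0.8900.
Difference = 0.8819 − 0.8900 = -0.008.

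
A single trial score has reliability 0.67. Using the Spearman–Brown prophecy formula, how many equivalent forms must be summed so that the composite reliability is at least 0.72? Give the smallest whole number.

2

k ≥ ρ*(1−ρ₁)/(ρ₁(1−ρ*)) = 0.72·0.33 / (0.67·0.28) = 1.267.
Smallest integer k = 2.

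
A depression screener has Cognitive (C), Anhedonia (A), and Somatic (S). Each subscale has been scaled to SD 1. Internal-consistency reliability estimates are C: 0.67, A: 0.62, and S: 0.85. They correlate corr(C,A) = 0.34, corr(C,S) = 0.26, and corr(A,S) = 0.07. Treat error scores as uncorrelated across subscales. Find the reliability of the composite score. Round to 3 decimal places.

0.802

Var(C+A+S) = 3 + 2·[0.34 + 0.26 + 0.07] = 3 + 1.34 = 4.34.
Under uncorrelated errors the observed covariances equal the true-score covariances, so only the own-variance terms attenuate.
True-score variance = [0.67 + 0.62 + 0.85] + 1.34 = 2.14 + 1.34 = 3.48.
Reliability = 3.48 / 4.34 = 0.802.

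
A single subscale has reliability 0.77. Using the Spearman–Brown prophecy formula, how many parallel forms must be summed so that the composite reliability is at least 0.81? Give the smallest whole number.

2

k ≥ ρ*(1−ρ₁)/(ρ₁(1−ρ*)) = 0.81·0.23 / (0.77·0.19) = 1.273.
Smallest integer k = 2.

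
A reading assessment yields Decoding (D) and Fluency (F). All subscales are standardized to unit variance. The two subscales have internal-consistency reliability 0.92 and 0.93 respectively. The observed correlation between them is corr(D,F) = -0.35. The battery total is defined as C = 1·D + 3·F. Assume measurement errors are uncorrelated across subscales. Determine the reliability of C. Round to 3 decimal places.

0.910

Var(C) = 1 + 3² + 2·[3·(-0.35)] = 10 − 2.1 = 7.9.
Because errors are independent across components, Cov(Tᵢ,Tⱼ) = Cov(Xᵢ,Xⱼ); the off-diagonal part of the true-score variance is the same as above.
True-score variance = [0.92 + 3²·0.93] − 2.1 = 9.29 − 2.1 = 7.19.
Reliability = 7.19 / 7.9 = 0.910.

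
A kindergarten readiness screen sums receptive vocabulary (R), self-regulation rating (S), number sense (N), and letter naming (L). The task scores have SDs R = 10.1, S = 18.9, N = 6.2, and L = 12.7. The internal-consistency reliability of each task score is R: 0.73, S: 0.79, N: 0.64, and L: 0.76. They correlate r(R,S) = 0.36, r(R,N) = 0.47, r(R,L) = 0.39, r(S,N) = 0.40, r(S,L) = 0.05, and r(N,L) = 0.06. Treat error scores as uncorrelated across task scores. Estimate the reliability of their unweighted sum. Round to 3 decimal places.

Var(R+S+N+L) = 10.1² + 18.9² + 6.2² + 12.7² + 2·[10.1·18.9·0.36 + 10.1·6.2·0.47 + 10.1·12.7·0.39 + 18.9·6.2·0.40 + 18.9·12.7·0.05 + 6.2·12.7·0.06] = 658.95 + 423.55 = 1082.5.
Because errors are independent across components, Cov(Tᵢ,Tⱼ) = Cov(Xᵢ,Xⱼ); the off-diagonal part of the true-score variance is the same as above.
True-score variance = [10.1²·0.73 + 18.9²·0.79 + 6.2²·0.64 + 12.7²·0.76] + 423.55 = 503.845 + 423.55 = 927.395.
Reliability = 927.395 / 1082.5 = 0.857.

0.857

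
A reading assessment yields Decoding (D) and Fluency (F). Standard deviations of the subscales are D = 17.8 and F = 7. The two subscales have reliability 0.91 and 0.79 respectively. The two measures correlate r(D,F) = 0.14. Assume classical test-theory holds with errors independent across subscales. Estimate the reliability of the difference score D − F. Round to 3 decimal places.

0.883

Var(D−F) = 17.8² + 7² − 2·17.8·7·0.14 = 365.84 − 34.888 = 330.952.
With uncorrelated errors the cross-covariances are all true-score covariance, so they carry over unchanged; only the diagonal terms shrink to ρᵢσᵢ².
True-score variance = [17.8²·0.91 + 7²·0.79] − 34.888 = 327.034 − 34.888 = 292.146.
Reliability = 292.146 / 330.952 = 0.883.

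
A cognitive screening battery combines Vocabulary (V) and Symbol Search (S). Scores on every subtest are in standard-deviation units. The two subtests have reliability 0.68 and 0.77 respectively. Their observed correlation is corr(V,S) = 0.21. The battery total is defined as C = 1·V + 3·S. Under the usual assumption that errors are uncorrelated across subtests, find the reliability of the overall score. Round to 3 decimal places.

Var(C) = 1 + 3² + 2·[3·0.21] = 10 + 1.26 = 11.26.
With uncorrelated errors the cross-covariances are all true-score covariance, so they carry over unchanged; only the diagonal terms shrink to ρᵢσᵢ².
True-score variance = [0.68 + 3²·0.77] + 1.26 = 7.61 + 1.26 = 8.87.
Reliability = 8.87 / 11.26 = 0.788.

0.788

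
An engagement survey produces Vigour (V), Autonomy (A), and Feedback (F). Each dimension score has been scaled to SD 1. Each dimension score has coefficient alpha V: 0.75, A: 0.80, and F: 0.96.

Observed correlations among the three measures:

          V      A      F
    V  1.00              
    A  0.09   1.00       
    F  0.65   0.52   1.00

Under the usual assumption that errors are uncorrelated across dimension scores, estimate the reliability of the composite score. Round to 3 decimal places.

Var(V+A+F) = 3 + 2·[0.09 + 0.65 + 0.52] = 3 + 2.52 = 5.52.
With uncorrelated errors the cross-covariances are all true-score covariance, so they carry over unchanged; only the diagonal terms shrink to ρᵢσᵢ².
True-score variance = [0.75 + 0.80 + 0.96] + 2.52 = 2.51 + 2.52 = 5.03.
Reliability = 5.03 / 5.52 = 0.911.

0.911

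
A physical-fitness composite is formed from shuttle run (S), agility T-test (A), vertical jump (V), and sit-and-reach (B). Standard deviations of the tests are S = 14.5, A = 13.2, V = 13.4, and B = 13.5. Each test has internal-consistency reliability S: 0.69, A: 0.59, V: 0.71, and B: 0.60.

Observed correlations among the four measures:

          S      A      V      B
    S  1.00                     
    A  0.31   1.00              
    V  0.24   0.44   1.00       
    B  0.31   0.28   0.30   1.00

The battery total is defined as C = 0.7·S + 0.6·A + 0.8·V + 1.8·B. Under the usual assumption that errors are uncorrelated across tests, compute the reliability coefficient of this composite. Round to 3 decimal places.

0.777

Var(C) = 0.7²·14.5² + 0.6²·13.2² + 0.8²·13.4² + 1.8²·13.5² + 2·[0.42·14.5·13.2·0.31 + 0.56·14.5·13.4·0.24 + 1.26·14.5·13.5·0.31 + 0.48·13.2·13.4·0.44 + 1.08·13.2·13.5·0.28 + 1.44·13.4·13.5·0.30] = 871.157 + 593.775 = 1464.93.
Under uncorrelated errors the observed covariances equal the true-score covariances, so only the own-variance terms attenuate.
True-score variance = [0.7²·14.5²·0.69 + 0.6²·13.2²·0.59 + 0.8²·13.4²·0.71 + 1.8²·13.5²·0.60] + 593.775 = 543.98 + 593.775 = 1137.76.
Reliability = 1137.76 / 1464.93 = 0.777.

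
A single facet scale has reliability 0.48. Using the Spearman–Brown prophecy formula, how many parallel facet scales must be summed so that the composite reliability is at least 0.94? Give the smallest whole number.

17

k ≥ ρ*(1−ρ₁)/(ρ₁(1−ρ*)) = 0.94·0.52 / (0.48·0.06) = 16.972.
Smallest integer k = 17.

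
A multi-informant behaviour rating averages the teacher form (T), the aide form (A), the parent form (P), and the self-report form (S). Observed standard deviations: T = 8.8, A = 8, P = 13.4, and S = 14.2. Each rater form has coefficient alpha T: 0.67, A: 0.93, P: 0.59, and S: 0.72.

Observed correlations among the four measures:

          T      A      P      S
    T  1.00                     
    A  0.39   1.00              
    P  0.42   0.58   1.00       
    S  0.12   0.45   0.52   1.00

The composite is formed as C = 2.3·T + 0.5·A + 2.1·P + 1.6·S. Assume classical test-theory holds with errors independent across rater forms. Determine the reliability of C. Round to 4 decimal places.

0.8144

Var(C) = 2.3²·8.8² + 0.5²·8² + 2.1²·13.4² + 1.6²·14.2² + 2·[1.15·8.8·8·0.39 + 4.83·8.8·13.4·0.42 + 3.68·8.8·14.2·0.12 + 1.05·8·13.4·0.58 + 0.8·8·14.2·0.45 + 3.36·13.4·14.2·0.52] = 1733.72 + 1529.21 = 3262.93.
Because errors are independent across components, Cov(Tᵢ,Tⱼ) = Cov(Xᵢ,Xⱼ); the off-diagonal part of the true-score variance is the same as above.
True-score variance = [2.3²·8.8²·0.67 + 0.5²·8²·0.93 + 2.1²·13.4²·0.59 + 1.6²·14.2²·0.72] + 1529.21 = 1128.21 + 1529.21 = 2657.43.
Reliability = 2657.43 / 3262.93 = 0.8144.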